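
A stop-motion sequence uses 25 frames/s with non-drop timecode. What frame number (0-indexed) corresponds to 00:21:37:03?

Total seconds to the label: (0 × 3600 + 21 × 60 + 37) = 1297.
Frame index = 1297 × 25 + 3 = 32428.

32428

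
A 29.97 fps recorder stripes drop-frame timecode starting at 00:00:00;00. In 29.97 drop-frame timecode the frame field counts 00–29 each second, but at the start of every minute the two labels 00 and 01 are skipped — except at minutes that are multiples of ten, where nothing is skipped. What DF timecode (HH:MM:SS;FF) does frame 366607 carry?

Ten DF minutes hold 17982 frames, so frame 366607 lies in block 20 (frames 359640–377621) with 6967 frames into that block.
The block's first minute is 1800 frames and the rest 1798 each; 6967 frames reaches minute 3, so 20 × 18 + 3 × 2 = 366 labels have been skipped so far.
Adding those back, label number 366607 + 366 = 366973 at 30 labels/s is 12232 s + 13 f = 3 h 23 min 52 s frame 13, i.e. 03:23:52;13.

03:23:52;13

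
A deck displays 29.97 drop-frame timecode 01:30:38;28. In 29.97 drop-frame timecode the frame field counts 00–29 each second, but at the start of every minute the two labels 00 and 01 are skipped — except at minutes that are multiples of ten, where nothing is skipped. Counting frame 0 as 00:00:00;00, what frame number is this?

163006

As if non-drop at 30 labels/s: (1 × 3600 + 30 × 60 + 38) × 30 + 28 = 163168.
Minute boundaries passed: 90; those not divisible by 10: 90 − 9 = 81; dropped labels = 2 × 81 = 162.
Actual frame index = 163168 − 162 = 163006.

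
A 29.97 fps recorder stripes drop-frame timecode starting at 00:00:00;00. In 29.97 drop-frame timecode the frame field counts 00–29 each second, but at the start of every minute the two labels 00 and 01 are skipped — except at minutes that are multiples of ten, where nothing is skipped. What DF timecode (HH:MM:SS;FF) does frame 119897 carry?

Each 10-minute DF block holds 10 × 60 × 30 − 9 × 2 = 17982 frames. 119897 ÷ 17982 → 6 full blocks, remainder 12005.
Within the partial block the first minute is 1800 frames and each further minute 1798, so 6 further minute boundaries passed. Total skipped labels = 18 × 6 + 2 × 6 = 120.
Non-drop label index = 119897 + 120 = 120017; at 30 labels/s that is 01:06:40:17, i.e. DF 01:06:40;17.

01:06:40;17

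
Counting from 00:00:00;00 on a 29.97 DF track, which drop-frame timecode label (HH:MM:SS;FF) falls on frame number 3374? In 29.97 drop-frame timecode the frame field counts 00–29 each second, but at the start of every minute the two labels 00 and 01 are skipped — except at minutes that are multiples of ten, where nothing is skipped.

Each 10-minute DF block holds 10 × 60 × 30 − 9 × 2 = 17982 frames. 3374 ÷ 17982 → 0 full blocks, remainder 3374.
Within the partial block the first minute is 1800 frames and each further minute 1798, so 1 further minute boundary passed. Total skipped labels = 18 × 0 + 2 × 1 = 2.
Non-drop label index = 3374 + 2 = 3376; at 30 labels/s that is 00:01:52:16, i.e. DF 00:01:52;16.

00:01:52;16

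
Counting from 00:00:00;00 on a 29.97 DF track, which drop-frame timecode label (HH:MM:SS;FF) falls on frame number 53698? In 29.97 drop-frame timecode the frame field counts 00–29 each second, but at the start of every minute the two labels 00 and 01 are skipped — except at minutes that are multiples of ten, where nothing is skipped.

Ten DF minutes hold 17982 frames, so frame 53698 lies in block 2 (frames 35964–53945) with 17734 frames into that block.
The block's first minute is 1800 frames and the rest 1798 each; 17734 frames reaches minute 9, so 2 × 18 + 9 × 2 = 54 labels have been skipped so far.
Adding those back, label number 53698 + 54 = 53752 at 30 labels/s is 1791 s + 22 f = 0 h 29 min 51 s frame 22, i.e. 00:29:51;22.

00:29:51;22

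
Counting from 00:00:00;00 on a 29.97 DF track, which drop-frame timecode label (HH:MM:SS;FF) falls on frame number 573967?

Each 10-minute DF block holds 10 × 60 × 30 − 9 × 2 = 17982 frames. 573967 ÷ 17982 → 31 full blocks, remainder 16525.
Within the partial block the first minute is 1800 frames and each further minute 1798, so 9 further minute boundaries passed. Total skipped labels = 18 × 31 + 2 × 9 = 576.
Non-drop label index = 573967 + 576 = 574543; at 30 labels/s that is 05:19:11:13, i.e. DF 05:19:11;13.

05:19:11;13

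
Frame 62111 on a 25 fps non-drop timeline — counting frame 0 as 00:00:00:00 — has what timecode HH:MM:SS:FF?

62111 ÷ 25 = 2484 full seconds, remainder 11 frames.
2484 s = 0 h 41 min 24 s.
Timecode: 00:41:24:11.

00:41:24:11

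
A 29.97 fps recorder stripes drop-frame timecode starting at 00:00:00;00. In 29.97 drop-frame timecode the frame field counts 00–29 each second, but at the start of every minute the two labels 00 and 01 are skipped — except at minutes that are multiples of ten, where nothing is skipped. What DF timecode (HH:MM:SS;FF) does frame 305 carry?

00:00:10;05

Ten DF minutes hold 17982 frames, so frame 305 lies in block 0 (frames 0–17981) with 305 frames into that block.
The block's first minute is 1800 frames and the rest 1798 each; 305 frames reaches minute 0, so 0 × 18 + 0 × 2 = 0 labels have been skipped so far.
Adding those back, label number 305 + 0 = 305 at 30 labels/s is 10 s + 5 f = 0 h 0 min 10 s frame 5, i.e. 00:00:10;05.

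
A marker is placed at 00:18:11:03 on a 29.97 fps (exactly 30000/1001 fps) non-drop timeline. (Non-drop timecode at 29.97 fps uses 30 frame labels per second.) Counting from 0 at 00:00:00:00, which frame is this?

frame 32733

Total seconds to the label: (0 × 3600 + 18 × 60 + 11) = 1091.
Frame index = 1091 × 30 + 3 = 32733.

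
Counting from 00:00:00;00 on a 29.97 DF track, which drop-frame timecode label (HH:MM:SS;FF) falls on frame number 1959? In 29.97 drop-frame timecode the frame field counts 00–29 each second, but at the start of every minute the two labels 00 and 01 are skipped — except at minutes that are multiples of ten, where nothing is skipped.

00:01:05;11

Ten DF minutes hold 17982 frames, so frame 1959 lies in block 0 (frames 0–17981) with 1959 frames into that block.
The block's first minute is 1800 frames and the rest 1798 each; 1959 frames reaches minute 1, so 0 × 18 + 1 × 2 = 2 labels have been skipped so far.
Adding those back, label number 1959 + 2 = 1961 at 30 labels/s is 65 s + 11 f = 0 h 1 min 5 s frame 11, i.e. 00:01:05;11.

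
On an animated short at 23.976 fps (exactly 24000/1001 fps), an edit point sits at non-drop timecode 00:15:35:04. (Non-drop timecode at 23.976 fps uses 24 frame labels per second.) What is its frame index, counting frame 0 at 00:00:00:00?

Total seconds to the label: (0 × 3600 + 15 × 60 + 35) = 935.
Frame index = 935 × 24 + 4 = 22444.

22444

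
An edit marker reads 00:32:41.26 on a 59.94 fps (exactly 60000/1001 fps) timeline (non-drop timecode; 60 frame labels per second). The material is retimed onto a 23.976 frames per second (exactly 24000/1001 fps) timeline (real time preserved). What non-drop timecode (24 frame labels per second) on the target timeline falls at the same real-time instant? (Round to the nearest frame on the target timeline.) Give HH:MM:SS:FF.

00:32:41:10

Source frame index: (0×3600 + 32×60 + 41) × 60 + 26 = 117686.
Real time: 117686 / (60000/1001) = 58901843/30000 s.
Target frame: (58901843/30000) × (24000/1001) = 235372/5 ≈ 47074.400 → 47074.
At 24 labels/s: frame 47074 → 00:32:41:10.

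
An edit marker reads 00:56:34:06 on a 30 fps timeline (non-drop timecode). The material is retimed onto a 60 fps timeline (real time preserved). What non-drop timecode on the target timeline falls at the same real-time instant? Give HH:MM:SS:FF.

Source frame index: (0×3600 + 56×60 + 34) × 30 + 6 = 101826.
Real time: 101826 / (30) = 16971/5 s.
Target frame: (16971/5) × (60) = 203652.
At 60 labels/s: frame 203652 → 00:56:34:12.

00:56:34:12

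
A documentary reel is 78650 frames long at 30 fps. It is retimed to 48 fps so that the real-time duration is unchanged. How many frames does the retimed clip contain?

Frames at target rate = 78650 × (48) / (30) = 125840.

125840 frames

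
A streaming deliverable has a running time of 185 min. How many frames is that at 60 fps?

185 min = 11100 s.
Frames = 11100 × 60 = 666000.

666000 frames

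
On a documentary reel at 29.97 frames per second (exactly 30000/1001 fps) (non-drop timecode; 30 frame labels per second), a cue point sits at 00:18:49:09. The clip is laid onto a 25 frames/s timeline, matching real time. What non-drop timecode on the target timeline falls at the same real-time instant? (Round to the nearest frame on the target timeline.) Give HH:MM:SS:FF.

00:18:50:11

Source frame index: (0×3600 + 18×60 + 49) × 30 + 9 = 33879.
Real time: 33879 / (30000/1001) = 11304293/10000 s.
Target frame: (11304293/10000) × (25) = 11304293/400 ≈ 28260.732 → 28261.
At 25 labels/s: frame 28261 → 00:18:50:11.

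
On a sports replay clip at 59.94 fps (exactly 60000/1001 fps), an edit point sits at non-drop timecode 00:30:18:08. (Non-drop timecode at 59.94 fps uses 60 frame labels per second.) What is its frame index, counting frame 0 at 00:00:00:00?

Total seconds to the label: (0 × 3600 + 30 × 60 + 18) = 1818.
Frame index = 1818 × 60 + 8 = 109088.

109088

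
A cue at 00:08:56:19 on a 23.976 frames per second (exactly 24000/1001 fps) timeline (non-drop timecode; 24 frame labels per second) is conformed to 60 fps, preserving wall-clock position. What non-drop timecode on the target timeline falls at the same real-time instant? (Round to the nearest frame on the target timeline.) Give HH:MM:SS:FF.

00:08:57:20

Source frame index: (0×3600 + 8×60 + 56) × 24 + 19 = 12883.
Real time: 12883 / (24000/1001) = 12895883/24000 s.
Target frame: (12895883/24000) × (60) = 12895883/400 ≈ 32239.708 → 32240.
At 60 labels/s: frame 32240 → 00:08:57:20.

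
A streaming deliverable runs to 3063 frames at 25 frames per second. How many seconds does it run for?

122.52 seconds

Running time = 3063 / (25) = 122.52 s.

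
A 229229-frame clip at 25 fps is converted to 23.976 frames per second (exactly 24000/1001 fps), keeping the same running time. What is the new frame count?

Target frames = source frames × (target rate / source rate) = 229229 × (24000/1001)/(25) = 229229 × 960/1001 = 219840.

219840 frames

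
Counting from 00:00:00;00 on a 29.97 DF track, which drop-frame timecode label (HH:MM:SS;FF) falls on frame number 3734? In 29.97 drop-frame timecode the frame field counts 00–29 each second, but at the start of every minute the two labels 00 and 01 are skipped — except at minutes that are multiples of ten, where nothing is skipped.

00:02:04;18

Each 10-minute DF block holds 10 × 60 × 30 − 9 × 2 = 17982 frames. 3734 ÷ 17982 → 0 full blocks, remainder 3734.
Within the partial block the first minute is 1800 frames and each further minute 1798, so 2 further minute boundaries passed. Total skipped labels = 18 × 0 + 2 × 2 = 4.
Non-drop label index = 3734 + 4 = 3738; at 30 labels/s that is 00:02:04:18, i.e. DF 00:02:04;18.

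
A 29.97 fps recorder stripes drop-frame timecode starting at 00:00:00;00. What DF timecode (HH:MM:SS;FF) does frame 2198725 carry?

Ten DF minutes hold 17982 frames, so frame 2198725 lies in block 122 (frames 2193804–2211785) with 4921 frames into that block.
The block's first minute is 1800 frames and the rest 1798 each; 4921 frames reaches minute 2, so 122 × 18 + 2 × 2 = 2200 labels have been skipped so far.
Adding those back, label number 2198725 + 2200 = 2200925 at 30 labels/s is 73364 s + 5 f = 20 h 22 min 44 s frame 5, i.e. 20:22:44;05.

20:22:44;05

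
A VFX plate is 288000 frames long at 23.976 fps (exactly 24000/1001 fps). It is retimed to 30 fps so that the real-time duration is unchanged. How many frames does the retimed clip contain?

Target frames = source frames × (target rate / source rate) = 288000 × (30)/(24000/1001) = 288000 × 1001/800 = 360360.

360360 frames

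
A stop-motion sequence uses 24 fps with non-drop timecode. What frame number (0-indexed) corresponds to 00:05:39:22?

8158

Total seconds to the label: (0 × 3600 + 5 × 60 + 39) = 339.
Frame index = 339 × 24 + 22 = 8158.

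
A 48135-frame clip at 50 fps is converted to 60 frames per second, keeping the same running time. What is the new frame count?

Target frames = source frames × (target rate / source rate) = 48135 × (60)/(50) = 48135 × 6/5 = 57762.

57762 frames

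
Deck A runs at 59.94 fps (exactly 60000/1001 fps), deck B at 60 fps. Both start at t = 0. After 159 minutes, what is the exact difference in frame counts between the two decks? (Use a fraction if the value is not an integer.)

159 min = 9540 s.
A emits 60000/1001 × 9540 = 572400000/1001 frames; B emits 60 × 9540 = 572400.
Difference = 572400/1001 frames (≈ 571.8282); B is ahead of A.

572400/1001 frames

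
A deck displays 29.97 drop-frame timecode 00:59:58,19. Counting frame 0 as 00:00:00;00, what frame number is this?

As if non-drop at 30 labels/s: (0 × 3600 + 59 × 60 + 58) × 30 + 19 = 107959.
Minute boundaries passed: 59; those not divisible by 10: 59 − 5 = 54; dropped labels = 2 × 54 = 108.
Actual frame index = 107959 − 108 = 107851.

107851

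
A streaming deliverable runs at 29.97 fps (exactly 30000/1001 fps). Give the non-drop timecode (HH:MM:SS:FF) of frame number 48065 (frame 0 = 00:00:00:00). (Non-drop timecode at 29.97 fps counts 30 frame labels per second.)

00:26:42:05

48065 ÷ 30 = 1602 full seconds, remainder 5 frames.
1602 s = 0 h 26 min 42 s.
Timecode: 00:26:42:05.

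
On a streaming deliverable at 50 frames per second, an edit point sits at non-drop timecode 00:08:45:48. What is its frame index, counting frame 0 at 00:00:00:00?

Total seconds to the label: (0 × 3600 + 8 × 60 + 45) = 525.
Frame index = 525 × 50 + 48 = 26298.

26298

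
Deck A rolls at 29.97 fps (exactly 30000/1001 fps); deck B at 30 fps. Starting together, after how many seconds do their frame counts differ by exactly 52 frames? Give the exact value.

The gap grows by |30 − 30000/1001| = 30/1001 frames per second.
Time for a 52-frame gap: 52 ÷ (30/1001) = 26026/15 s.

26026/15 seconds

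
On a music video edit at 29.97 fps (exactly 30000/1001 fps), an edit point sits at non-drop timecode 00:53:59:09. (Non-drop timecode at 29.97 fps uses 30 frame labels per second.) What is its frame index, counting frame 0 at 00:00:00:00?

Total seconds to the label: (0 × 3600 + 53 × 60 + 59) = 3239.
Frame index = 3239 × 30 + 9 = 97179.

frame 97179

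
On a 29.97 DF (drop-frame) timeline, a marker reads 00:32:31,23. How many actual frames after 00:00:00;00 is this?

58495

Complete 10-minute blocks: 3, each 17982 frames → 53946.
Remaining 2 whole minutes in the current block: 1800 + 1 × 1798 = 3598 frames.
Within the current minute: 31 × 30 + 23 − 2 = 951 (labels ;00/;01 skipped at this minute). Total = 53946 + 3598 + 951 = 58495.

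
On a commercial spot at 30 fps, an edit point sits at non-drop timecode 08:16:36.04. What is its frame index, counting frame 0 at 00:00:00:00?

frame 893884

Total seconds to the label: (8 × 3600 + 16 × 60 + 36) = 29796.
Frame index = 29796 × 30 + 4 = 893884.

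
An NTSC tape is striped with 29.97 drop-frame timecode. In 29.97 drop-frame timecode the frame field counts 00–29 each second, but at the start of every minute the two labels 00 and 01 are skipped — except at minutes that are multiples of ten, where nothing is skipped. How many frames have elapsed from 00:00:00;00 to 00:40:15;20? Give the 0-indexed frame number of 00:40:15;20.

Complete 10-minute blocks: 4, each 17982 frames → 71928.
Remaining 0 whole minutes in the current block: 0 frames.
Within the current minute: 15 × 30 + 20 = 470. Total = 71928 + 0 + 470 = 72398.

72398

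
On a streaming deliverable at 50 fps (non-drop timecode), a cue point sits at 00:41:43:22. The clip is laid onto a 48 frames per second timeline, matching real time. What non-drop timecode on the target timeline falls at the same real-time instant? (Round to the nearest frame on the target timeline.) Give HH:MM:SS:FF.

Source frame index: (0×3600 + 41×60 + 43) × 50 + 22 = 125172.
Real time: 125172 / (50) = 62586/25 s.
Target frame: (62586/25) × (48) = 3004128/25 ≈ 120165.120 → 120165.
At 48 labels/s: frame 120165 → 00:41:43:21.

00:41:43:21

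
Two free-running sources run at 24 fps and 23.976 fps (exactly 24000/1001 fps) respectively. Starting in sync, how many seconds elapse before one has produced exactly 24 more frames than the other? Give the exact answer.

1001 seconds

The gap grows by |24000/1001 − 24| = 24/1001 frames per second.
Time for a 24-frame gap: 24 ÷ (24/1001) = 1001 s.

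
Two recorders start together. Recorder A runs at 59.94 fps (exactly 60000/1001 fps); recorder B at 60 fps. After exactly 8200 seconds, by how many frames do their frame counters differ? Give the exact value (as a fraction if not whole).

A emits 60000/1001 × 8200 = 492000000/1001 frames; B emits 60 × 8200 = 492000.
Difference = 492000/1001 frames (≈ 491.5085); B is ahead of A.

492000/1001 frames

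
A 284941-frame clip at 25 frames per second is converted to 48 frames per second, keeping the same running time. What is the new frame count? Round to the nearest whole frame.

Frames at target rate = 284941 × (48) / (25) = 13677168/25 ≈ 547086.720.
Nearest whole frame: 547087.

547087 frames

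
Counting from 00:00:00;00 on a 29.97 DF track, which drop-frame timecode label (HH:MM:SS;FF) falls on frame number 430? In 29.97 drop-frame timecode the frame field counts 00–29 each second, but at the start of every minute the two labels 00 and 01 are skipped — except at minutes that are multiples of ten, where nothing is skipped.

00:00:14;10

Ten DF minutes hold 17982 frames, so frame 430 lies in block 0 (frames 0–17981) with 430 frames into that block.
The block's first minute is 1800 frames and the rest 1798 each; 430 frames reaches minute 0, so 0 × 18 + 0 × 2 = 0 labels have been skipped so far.
Adding those back, label number 430 + 0 = 430 at 30 labels/s is 14 s + 10 f = 0 h 0 min 14 s frame 10, i.e. 00:00:14;10.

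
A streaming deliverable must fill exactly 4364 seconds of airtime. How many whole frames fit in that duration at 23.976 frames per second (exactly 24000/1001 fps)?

104631 frames

Frames = 4364 × 24000/1001 = 104736000/1001 ≈ 104631.3686.
Complete frames: 104631.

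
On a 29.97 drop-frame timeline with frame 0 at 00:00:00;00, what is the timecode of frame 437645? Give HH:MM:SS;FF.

04:03:22;23

Ten DF minutes hold 17982 frames, so frame 437645 lies in block 24 (frames 431568–449549) with 6077 frames into that block.
The block's first minute is 1800 frames and the rest 1798 each; 6077 frames reaches minute 3, so 24 × 18 + 3 × 2 = 438 labels have been skipped so far.
Adding those back, label number 437645 + 438 = 438083 at 30 labels/s is 14602 s + 23 f = 4 h 3 min 22 s frame 23, i.e. 04:03:22;23.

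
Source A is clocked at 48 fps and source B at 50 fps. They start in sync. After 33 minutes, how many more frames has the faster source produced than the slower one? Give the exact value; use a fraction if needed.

3960 frames

33 min = 1980 s.
A emits 48 × 1980 = 95040 frames; B emits 50 × 1980 = 99000.
Difference = 3960 frames; B is ahead of A.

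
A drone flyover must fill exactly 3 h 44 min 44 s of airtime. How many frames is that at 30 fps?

3 h 44 min 44 s = 13484 s.
Frames = 13484 × 30 = 404520.

404520 frames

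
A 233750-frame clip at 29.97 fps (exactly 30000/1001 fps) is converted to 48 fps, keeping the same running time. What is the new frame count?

374374 frames

Target frames = source frames × (target rate / source rate) = 233750 × (48)/(30000/1001) = 233750 × 1001/625 = 374374.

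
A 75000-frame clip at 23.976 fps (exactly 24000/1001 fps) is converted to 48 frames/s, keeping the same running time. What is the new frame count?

Target frames = source frames × (target rate / source rate) = 75000 × (48)/(24000/1001) = 75000 × 1001/500 = 150150.

150150 frames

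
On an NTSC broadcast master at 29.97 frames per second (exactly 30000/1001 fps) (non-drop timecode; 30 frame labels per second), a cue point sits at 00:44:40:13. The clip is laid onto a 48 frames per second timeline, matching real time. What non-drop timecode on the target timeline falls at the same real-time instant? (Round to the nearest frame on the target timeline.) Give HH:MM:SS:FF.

00:44:43:05

Source frame index: (0×3600 + 44×60 + 40) × 30 + 13 = 80413.
Real time: 80413 / (30000/1001) = 80493413/30000 s.
Target frame: (80493413/30000) × (48) = 80493413/625 ≈ 128789.461 → 128789.
At 48 labels/s: frame 128789 → 00:44:43:05.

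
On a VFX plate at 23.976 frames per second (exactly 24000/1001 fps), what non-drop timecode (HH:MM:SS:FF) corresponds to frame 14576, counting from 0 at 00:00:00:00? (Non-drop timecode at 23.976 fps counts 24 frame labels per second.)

14576 ÷ 24 = 607 full seconds, remainder 8 frames.
607 s = 0 h 10 min 7 s.
Timecode: 00:10:07:08.

00:10:07:08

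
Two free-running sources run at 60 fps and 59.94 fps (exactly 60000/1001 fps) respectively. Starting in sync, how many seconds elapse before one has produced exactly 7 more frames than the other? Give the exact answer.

The gap grows by |60000/1001 − 60| = 60/1001 frames per second.
Time for a 7-frame gap: 7 ÷ (60/1001) = 7007/60 s.

7007/60 seconds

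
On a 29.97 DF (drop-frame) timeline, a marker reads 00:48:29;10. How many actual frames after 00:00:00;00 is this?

87192

Complete 10-minute blocks: 4, each 17982 frames → 71928.
Remaining 8 whole minutes in the current block: 1800 + 7 × 1798 = 14386 frames.
Within the current minute: 29 × 30 + 10 − 2 = 878 (labels ;00/;01 skipped at this minute). Total = 71928 + 14386 + 878 = 87192.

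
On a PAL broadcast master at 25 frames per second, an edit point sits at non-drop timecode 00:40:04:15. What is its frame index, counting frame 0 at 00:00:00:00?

Total seconds to the label: (0 × 3600 + 40 × 60 + 4) = 2404.
Frame index = 2404 × 25 + 15 = 60115.

60115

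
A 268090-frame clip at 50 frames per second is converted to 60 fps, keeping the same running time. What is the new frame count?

321708 frames

Target frames = source frames × (target rate / source rate) = 268090 × (60)/(50) = 268090 × 6/5 = 321708.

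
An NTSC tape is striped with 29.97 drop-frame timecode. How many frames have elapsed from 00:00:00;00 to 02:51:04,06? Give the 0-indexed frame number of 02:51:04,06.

As if non-drop at 30 labels/s: (2 × 3600 + 51 × 60 + 4) × 30 + 6 = 307926.
Minute boundaries passed: 171; those not divisible by 10: 171 − 17 = 154; dropped labels = 2 × 154 = 308.
Actual frame index = 307926 − 308 = 307618.

307618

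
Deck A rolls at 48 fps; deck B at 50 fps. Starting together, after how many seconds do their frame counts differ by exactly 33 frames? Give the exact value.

The gap grows by |50 − 48| = 2 frames per second.
Time for a 33-frame gap: 33 ÷ (2) = 16.5 s.

16.5 seconds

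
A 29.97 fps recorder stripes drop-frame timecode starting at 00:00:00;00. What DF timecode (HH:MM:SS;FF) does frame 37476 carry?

Each 10-minute DF block holds 10 × 60 × 30 − 9 × 2 = 17982 frames. 37476 ÷ 17982 → 2 full blocks, remainder 1512.
Within the partial block the first minute is 1800 frames and each further minute 1798, so 0 further minute boundaries passed. Total skipped labels = 18 × 2 + 2 × 0 = 36.
Non-drop label index = 37476 + 36 = 37512; at 30 labels/s that is 00:20:50:12, i.e. DF 00:20:50;12.

00:20:50;12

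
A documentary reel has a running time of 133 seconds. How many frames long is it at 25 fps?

3325 frames

Frames = 133 × 25 = 3325.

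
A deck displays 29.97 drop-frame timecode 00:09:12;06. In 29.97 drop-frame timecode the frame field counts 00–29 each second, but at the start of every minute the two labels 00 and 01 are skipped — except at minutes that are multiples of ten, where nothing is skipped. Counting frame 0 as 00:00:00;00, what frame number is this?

16548

Complete 10-minute blocks: 0, each 17982 frames → 0.
Remaining 9 whole minutes in the current block: 1800 + 8 × 1798 = 16184 frames.
Within the current minute: 12 × 30 + 6 − 2 = 364 (labels ;00/;01 skipped at this minute). Total = 0 + 16184 + 364 = 16548.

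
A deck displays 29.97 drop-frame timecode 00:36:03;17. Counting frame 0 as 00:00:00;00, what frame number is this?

Complete 10-minute blocks: 3, each 17982 frames → 53946.
Remaining 6 whole minutes in the current block: 1800 + 5 × 1798 = 10790 frames.
Within the current minute: 3 × 30 + 17 − 2 = 105 (labels ;00/;01 skipped at this minute). Total = 53946 + 10790 + 105 = 64841.

64841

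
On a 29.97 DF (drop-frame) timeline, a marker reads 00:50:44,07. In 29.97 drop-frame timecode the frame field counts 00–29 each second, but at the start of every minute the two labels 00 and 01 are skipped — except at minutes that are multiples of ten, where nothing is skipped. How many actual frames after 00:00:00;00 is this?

Complete 10-minute blocks: 5, each 17982 frames → 89910.
Remaining 0 whole minutes in the current block: 0 frames.
Within the current minute: 44 × 30 + 7 = 1327. Total = 89910 + 0 + 1327 = 91237.

91237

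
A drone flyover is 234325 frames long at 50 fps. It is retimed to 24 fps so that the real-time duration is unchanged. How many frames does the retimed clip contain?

112476 frames

Target frames = source frames × (target rate / source rate) = 234325 × (24)/(50) = 234325 × 12/25 = 112476.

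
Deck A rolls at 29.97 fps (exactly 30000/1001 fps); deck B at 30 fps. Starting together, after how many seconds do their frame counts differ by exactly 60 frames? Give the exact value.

The gap grows by |30 − 30000/1001| = 30/1001 frames per second.
Time for a 60-frame gap: 60 ÷ (30/1001) = 2002 s.

2002 seconds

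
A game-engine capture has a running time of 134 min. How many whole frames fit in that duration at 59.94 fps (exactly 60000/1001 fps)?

134 min = 8040 s.
Frames = 8040 × 60000/1001 = 482400000/1001 ≈ 481918.0819.
Complete frames: 481918.

481918 frames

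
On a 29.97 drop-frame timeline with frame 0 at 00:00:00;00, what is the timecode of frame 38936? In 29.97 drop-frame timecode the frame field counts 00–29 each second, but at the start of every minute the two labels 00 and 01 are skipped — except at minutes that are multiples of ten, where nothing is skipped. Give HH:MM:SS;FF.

00:21:39;04

Ten DF minutes hold 17982 frames, so frame 38936 lies in block 2 (frames 35964–53945) with 2972 frames into that block.
The block's first minute is 1800 frames and the rest 1798 each; 2972 frames reaches minute 1, so 2 × 18 + 1 × 2 = 38 labels have been skipped so far.
Adding those back, label number 38936 + 38 = 38974 at 30 labels/s is 1299 s + 4 f = 0 h 21 min 39 s frame 4, i.e. 00:21:39;04.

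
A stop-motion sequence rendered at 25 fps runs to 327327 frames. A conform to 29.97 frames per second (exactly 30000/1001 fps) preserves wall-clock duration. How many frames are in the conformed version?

Target frames = source frames × (target rate / source rate) = 327327 × (30000/1001)/(25) = 327327 × 1200/1001 = 392400.

392400 frames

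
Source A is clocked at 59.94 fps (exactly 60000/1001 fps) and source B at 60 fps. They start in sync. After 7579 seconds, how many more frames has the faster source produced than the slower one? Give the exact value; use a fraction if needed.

3180/7 frames

A emits 60000/1001 × 7579 = 3180000/7 frames; B emits 60 × 7579 = 454740.
Difference = 3180/7 frames (≈ 454.2857); B is ahead of A.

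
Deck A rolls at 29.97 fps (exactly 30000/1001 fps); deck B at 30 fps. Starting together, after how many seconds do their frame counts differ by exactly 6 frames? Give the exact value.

200.2 seconds

The gap grows by |30 − 30000/1001| = 30/1001 frames per second.
Time for a 6-frame gap: 6 ÷ (30/1001) = 200.2 s.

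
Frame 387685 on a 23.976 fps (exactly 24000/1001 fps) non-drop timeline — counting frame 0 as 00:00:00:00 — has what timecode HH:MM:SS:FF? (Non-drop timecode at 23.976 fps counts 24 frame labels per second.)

387685 ÷ 24 = 16153 full seconds, remainder 13 frames.
16153 s = 4 h 29 min 13 s.
Timecode: 04:29:13:13.

04:29:13:13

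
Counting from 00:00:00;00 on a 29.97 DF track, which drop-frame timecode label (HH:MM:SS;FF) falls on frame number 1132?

00:00:37;22

Each 10-minute DF block holds 10 × 60 × 30 − 9 × 2 = 17982 frames. 1132 ÷ 17982 → 0 full blocks, remainder 1132.
Within the partial block the first minute is 1800 frames and each further minute 1798, so 0 further minute boundaries passed. Total skipped labels = 18 × 0 + 2 × 0 = 0.
Non-drop label index = 1132 + 0 = 1132; at 30 labels/s that is 00:00:37:22, i.e. DF 00:00:37;22.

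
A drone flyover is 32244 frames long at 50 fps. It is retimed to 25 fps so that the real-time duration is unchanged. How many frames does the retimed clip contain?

Target frames = source frames × (target rate / source rate) = 32244 × (25)/(50) = 32244 × 1/2 = 16122.

16122 frames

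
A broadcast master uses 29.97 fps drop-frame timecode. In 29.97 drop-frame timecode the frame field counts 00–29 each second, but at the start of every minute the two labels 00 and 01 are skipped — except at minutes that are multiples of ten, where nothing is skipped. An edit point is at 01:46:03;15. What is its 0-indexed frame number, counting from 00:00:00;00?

190713

Complete 10-minute blocks: 10, each 17982 frames → 179820.
Remaining 6 whole minutes in the current block: 1800 + 5 × 1798 = 10790 frames.
Within the current minute: 3 × 30 + 15 − 2 = 103 (labels ;00/;01 skipped at this minute). Total = 179820 + 10790 + 103 = 190713.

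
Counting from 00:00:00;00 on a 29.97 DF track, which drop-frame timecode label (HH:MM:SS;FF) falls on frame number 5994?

Ten DF minutes hold 17982 frames, so frame 5994 lies in block 0 (frames 0–17981) with 5994 frames into that block.
The block's first minute is 1800 frames and the rest 1798 each; 5994 frames reaches minute 3, so 0 × 18 + 3 × 2 = 6 labels have been skipped so far.
Adding those back, label number 5994 + 6 = 6000 at 30 labels/s is 200 s + 0 f = 0 h 3 min 20 s frame 0, i.e. 00:03:20;00.

00:03:20;00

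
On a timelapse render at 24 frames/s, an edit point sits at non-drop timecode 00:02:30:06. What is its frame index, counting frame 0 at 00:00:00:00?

3606

Total seconds to the label: (0 × 3600 + 2 × 60 + 30) = 150.
Frame index = 150 × 24 + 6 = 3606.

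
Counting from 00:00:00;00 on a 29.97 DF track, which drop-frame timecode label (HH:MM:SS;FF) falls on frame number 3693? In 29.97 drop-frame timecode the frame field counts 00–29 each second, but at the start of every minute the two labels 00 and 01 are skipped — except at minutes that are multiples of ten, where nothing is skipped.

Each 10-minute DF block holds 10 × 60 × 30 − 9 × 2 = 17982 frames. 3693 ÷ 17982 → 0 full blocks, remainder 3693.
Within the partial block the first minute is 1800 frames and each further minute 1798, so 2 further minute boundaries passed. Total skipped labels = 18 × 0 + 2 × 2 = 4.
Non-drop label index = 3693 + 4 = 3697; at 30 labels/s that is 00:02:03:07, i.e. DF 00:02:03;07.

00:02:03;07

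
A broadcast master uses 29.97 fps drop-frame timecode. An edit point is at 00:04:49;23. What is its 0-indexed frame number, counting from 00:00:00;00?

8685

Complete 10-minute blocks: 0, each 17982 frames → 0.
Remaining 4 whole minutes in the current block: 1800 + 3 × 1798 = 7194 frames.
Within the current minute: 49 × 30 + 23 − 2 = 1491 (labels ;00/;01 skipped at this minute). Total = 0 + 7194 + 1491 = 8685.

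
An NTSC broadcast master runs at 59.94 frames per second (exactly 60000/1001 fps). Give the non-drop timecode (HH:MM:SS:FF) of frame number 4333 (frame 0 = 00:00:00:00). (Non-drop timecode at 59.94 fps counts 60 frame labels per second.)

4333 ÷ 60 = 72 full seconds, remainder 13 frames.
72 s = 0 h 1 min 12 s.
Timecode: 00:01:12:13.

00:01:12:13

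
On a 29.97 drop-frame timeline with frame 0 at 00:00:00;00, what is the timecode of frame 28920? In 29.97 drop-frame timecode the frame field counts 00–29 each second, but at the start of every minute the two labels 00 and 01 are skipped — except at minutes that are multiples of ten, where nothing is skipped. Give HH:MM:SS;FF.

00:16:05;00

Ten DF minutes hold 17982 frames, so frame 28920 lies in block 1 (frames 17982–35963) with 10938 frames into that block.
The block's first minute is 1800 frames and the rest 1798 each; 10938 frames reaches minute 6, so 1 × 18 + 6 × 2 = 30 labels have been skipped so far.
Adding those back, label number 28920 + 30 = 28950 at 30 labels/s is 965 s + 0 f = 0 h 16 min 5 s frame 0, i.e. 00:16:05;00.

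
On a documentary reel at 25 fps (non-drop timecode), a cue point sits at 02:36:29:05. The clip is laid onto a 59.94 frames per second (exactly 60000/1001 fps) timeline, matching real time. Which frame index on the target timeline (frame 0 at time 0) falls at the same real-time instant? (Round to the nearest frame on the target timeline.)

frame 562789

Source frame index: (2×3600 + 36×60 + 29) × 25 + 5 = 234730.
Real time: 234730 / (25) = 46946/5 s.
Target frame: (46946/5) × (60000/1001) = 563352000/1001 ≈ 562789.211 → 562789.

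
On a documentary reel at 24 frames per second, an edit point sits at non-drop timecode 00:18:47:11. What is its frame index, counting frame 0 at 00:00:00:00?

27059

Total seconds to the label: (0 × 3600 + 18 × 60 + 47) = 1127.
Frame index = 1127 × 24 + 11 = 27059.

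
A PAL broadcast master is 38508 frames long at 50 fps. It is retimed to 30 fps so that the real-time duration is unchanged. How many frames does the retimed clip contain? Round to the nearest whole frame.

23105 frames

Frames at target rate = 38508 × (30) / (50) = 115524/5 ≈ 23104.800.
Nearest whole frame: 23105.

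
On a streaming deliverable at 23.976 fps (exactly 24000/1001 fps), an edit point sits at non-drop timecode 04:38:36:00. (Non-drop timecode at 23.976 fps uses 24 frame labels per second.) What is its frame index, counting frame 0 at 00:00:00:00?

Total seconds to the label: (4 × 3600 + 38 × 60 + 36) = 16716.
Frame index = 16716 × 24 + 0 = 401184.

frame 401184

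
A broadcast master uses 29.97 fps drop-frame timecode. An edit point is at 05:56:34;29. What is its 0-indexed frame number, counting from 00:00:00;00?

Complete 10-minute blocks: 35, each 17982 frames → 629370.
Remaining 6 whole minutes in the current block: 1800 + 5 × 1798 = 10790 frames.
Within the current minute: 34 × 30 + 29 − 2 = 1047 (labels ;00/;01 skipped at this minute). Total = 629370 + 10790 + 1047 = 641207.

641207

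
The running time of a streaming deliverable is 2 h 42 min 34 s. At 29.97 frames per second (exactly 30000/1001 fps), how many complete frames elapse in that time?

292327 frames

2 h 42 min 34 s = 9754 s.
Frames = 9754 × 30000/1001 = 292620000/1001 ≈ 292327.6723.
Complete frames: 292327.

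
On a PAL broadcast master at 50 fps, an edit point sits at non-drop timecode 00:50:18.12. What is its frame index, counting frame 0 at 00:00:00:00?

Total seconds to the label: (0 × 3600 + 50 × 60 + 18) = 3018.
Frame index = 3018 × 50 + 12 = 150912.

frame 150912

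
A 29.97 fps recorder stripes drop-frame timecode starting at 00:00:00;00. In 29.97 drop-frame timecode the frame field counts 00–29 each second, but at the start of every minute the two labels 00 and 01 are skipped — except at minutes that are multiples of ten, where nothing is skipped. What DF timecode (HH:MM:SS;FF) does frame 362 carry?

Each 10-minute DF block holds 10 × 60 × 30 − 9 × 2 = 17982 frames. 362 ÷ 17982 → 0 full blocks, remainder 362.
Within the partial block the first minute is 1800 frames and each further minute 1798, so 0 further minute boundaries passed. Total skipped labels = 18 × 0 + 2 × 0 = 0.
Non-drop label index = 362 + 0 = 362; at 30 labels/s that is 00:00:12:02, i.e. DF 00:00:12;02.

00:00:12;02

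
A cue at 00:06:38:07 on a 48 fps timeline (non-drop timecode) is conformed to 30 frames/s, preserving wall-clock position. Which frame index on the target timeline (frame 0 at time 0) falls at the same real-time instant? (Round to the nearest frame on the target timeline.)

frame 11944

Source frame index: (0×3600 + 6×60 + 38) × 48 + 7 = 19111.
Real time: 19111 / (48) = 19111/48 s.
Target frame: (19111/48) × (30) = 95555/8 ≈ 11944.375 → 11944.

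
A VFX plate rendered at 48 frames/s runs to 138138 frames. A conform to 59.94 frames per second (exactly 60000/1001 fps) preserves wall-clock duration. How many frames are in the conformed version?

Target frames = source frames × (target rate / source rate) = 138138 × (60000/1001)/(48) = 138138 × 1250/1001 = 172500.

172500 frames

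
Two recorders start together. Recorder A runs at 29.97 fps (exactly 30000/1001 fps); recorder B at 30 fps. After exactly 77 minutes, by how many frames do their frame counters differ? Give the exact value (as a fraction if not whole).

77 min = 4620 s.
A emits 30000/1001 × 4620 = 1800000/13 frames; B emits 30 × 4620 = 138600.
Difference = 1800/13 frames (≈ 138.4615); B is ahead of A.

1800/13 frames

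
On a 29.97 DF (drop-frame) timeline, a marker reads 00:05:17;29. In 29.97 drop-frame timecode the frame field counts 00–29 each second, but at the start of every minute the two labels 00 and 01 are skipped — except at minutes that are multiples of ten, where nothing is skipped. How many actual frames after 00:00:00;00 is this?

Complete 10-minute blocks: 0, each 17982 frames → 0.
Remaining 5 whole minutes in the current block: 1800 + 4 × 1798 = 8992 frames.
Within the current minute: 17 × 30 + 29 − 2 = 537 (labels ;00/;01 skipped at this minute). Total = 0 + 8992 + 537 = 9529.

9529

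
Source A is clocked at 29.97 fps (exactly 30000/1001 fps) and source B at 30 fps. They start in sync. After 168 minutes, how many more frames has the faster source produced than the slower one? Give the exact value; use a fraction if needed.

168 min = 10080 s.
A emits 30000/1001 × 10080 = 43200000/143 frames; B emits 30 × 10080 = 302400.
Difference = 43200/143 frames (≈ 302.0979); B is ahead of A.

43200/143 frames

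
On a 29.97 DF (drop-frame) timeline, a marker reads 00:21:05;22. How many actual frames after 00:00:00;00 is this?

As if non-drop at 30 labels/s: (0 × 3600 + 21 × 60 + 5) × 30 + 22 = 37972.
Minute boundaries passed: 21; those not divisible by 10: 21 − 2 = 19; dropped labels = 2 × 19 = 38.
Actual frame index = 37972 − 38 = 37934.

37934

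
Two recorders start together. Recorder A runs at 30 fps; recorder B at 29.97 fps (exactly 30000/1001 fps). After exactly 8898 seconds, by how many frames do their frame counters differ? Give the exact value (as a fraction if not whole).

266940/1001 frames

A emits 30 × 8898 = 266940 frames; B emits 30000/1001 × 8898 = 266940000/1001.
Difference = 266940/1001 frames (≈ 266.6733); B is behind A.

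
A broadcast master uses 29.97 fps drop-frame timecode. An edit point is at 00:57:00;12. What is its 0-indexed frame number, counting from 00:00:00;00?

102508

As if non-drop at 30 labels/s: (0 × 3600 + 57 × 60 + 0) × 30 + 12 = 102612.
Minute boundaries passed: 57; those not divisible by 10: 57 − 5 = 52; dropped labels = 2 × 52 = 104.
Actual frame index = 102612 − 104 = 102508.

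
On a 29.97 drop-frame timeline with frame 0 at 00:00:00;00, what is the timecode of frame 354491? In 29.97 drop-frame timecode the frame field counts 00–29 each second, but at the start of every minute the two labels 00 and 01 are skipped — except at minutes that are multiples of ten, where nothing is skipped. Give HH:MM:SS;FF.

Each 10-minute DF block holds 10 × 60 × 30 − 9 × 2 = 17982 frames. 354491 ÷ 17982 → 19 full blocks, remainder 12833.
Within the partial block the first minute is 1800 frames and each further minute 1798, so 7 further minute boundaries passed. Total skipped labels = 18 × 19 + 2 × 7 = 356.
Non-drop label index = 354491 + 356 = 354847; at 30 labels/s that is 03:17:08:07, i.e. DF 03:17:08;07.

03:17:08;07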